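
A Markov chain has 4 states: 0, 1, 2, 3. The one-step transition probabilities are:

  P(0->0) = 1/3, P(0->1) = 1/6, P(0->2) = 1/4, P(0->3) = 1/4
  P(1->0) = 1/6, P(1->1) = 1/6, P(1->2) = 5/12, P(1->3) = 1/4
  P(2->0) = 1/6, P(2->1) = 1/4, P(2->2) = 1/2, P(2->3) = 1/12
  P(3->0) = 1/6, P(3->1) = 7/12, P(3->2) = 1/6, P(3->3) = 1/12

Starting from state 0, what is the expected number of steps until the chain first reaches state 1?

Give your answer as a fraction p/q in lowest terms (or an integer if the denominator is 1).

Let h_i = expected steps to first reach 1 from state i.
Boundary: h_1 = 0.
First-step equations for the other states:
  h_0 = 1 + 1/3*h_0 + 1/6*h_1 + 1/4*h_2 + 1/4*h_3
  h_2 = 1 + 1/6*h_0 + 1/4*h_1 + 1/2*h_2 + 1/12*h_3
  h_3 = 1 + 1/6*h_0 + 7/12*h_1 + 1/6*h_2 + 1/12*h_3

Substituting h_1 = 0 and rearranging gives the linear system (I - Q) h = 1:
  [2/3, -1/4, -1/4] . (h_0, h_2, h_3) = 1
  [-1/6, 1/2, -1/12] . (h_0, h_2, h_3) = 1
  [-1/6, -1/6, 11/12] . (h_0, h_2, h_3) = 1

Solving yields:
  h_0 = 186/49
  h_2 = 180/49
  h_3 = 120/49

Starting state is 0, so the expected hitting time is h_0 = 186/49.

Answer: 186/49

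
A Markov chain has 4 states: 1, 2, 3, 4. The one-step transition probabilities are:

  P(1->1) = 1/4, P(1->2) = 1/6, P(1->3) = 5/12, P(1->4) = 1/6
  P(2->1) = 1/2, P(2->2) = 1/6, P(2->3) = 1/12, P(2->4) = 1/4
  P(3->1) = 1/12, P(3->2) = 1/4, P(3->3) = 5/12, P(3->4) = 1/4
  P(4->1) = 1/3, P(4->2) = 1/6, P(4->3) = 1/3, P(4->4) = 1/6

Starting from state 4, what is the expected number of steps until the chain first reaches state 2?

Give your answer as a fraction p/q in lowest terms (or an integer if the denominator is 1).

Let h_i = expected steps to first reach 2 from state i.
Boundary: h_2 = 0.
First-step equations for the other states:
  h_1 = 1 + 1/4*h_1 + 1/6*h_2 + 5/12*h_3 + 1/6*h_4
  h_3 = 1 + 1/12*h_1 + 1/4*h_2 + 5/12*h_3 + 1/4*h_4
  h_4 = 1 + 1/3*h_1 + 1/6*h_2 + 1/3*h_3 + 1/6*h_4

Substituting h_2 = 0 and rearranging gives the linear system (I - Q) h = 1:
  [3/4, -5/12, -1/6] . (h_1, h_3, h_4) = 1
  [-1/12, 7/12, -1/4] . (h_1, h_3, h_4) = 1
  [-1/3, -1/3, 5/6] . (h_1, h_3, h_4) = 1

Solving yields:
  h_1 = 5
  h_3 = 133/29
  h_4 = 146/29

Starting state is 4, so the expected hitting time is h_4 = 146/29.

Answer: 146/29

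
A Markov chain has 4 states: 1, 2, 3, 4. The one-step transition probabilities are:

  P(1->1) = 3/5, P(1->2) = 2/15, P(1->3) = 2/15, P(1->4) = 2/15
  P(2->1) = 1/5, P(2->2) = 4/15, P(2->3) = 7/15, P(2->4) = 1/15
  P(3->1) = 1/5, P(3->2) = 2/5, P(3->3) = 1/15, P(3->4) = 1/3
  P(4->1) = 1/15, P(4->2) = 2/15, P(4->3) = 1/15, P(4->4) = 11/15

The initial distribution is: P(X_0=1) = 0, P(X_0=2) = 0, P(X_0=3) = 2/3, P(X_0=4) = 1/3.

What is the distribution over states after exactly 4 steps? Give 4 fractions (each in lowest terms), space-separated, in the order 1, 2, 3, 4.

Propagating the distribution step by step (d_{t+1} = d_t * P):
d_0 = (1=0, 2=0, 3=2/3, 4=1/3)
  d_1[1] = 0*3/5 + 0*1/5 + 2/3*1/5 + 1/3*1/15 = 7/45
  d_1[2] = 0*2/15 + 0*4/15 + 2/3*2/5 + 1/3*2/15 = 14/45
  d_1[3] = 0*2/15 + 0*7/15 + 2/3*1/15 + 1/3*1/15 = 1/15
  d_1[4] = 0*2/15 + 0*1/15 + 2/3*1/3 + 1/3*11/15 = 7/15
d_1 = (1=7/45, 2=14/45, 3=1/15, 4=7/15)
  d_2[1] = 7/45*3/5 + 14/45*1/5 + 1/15*1/5 + 7/15*1/15 = 1/5
  d_2[2] = 7/45*2/15 + 14/45*4/15 + 1/15*2/5 + 7/15*2/15 = 26/135
  d_2[3] = 7/45*2/15 + 14/45*7/15 + 1/15*1/15 + 7/15*1/15 = 136/675
  d_2[4] = 7/45*2/15 + 14/45*1/15 + 1/15*1/3 + 7/15*11/15 = 274/675
d_2 = (1=1/5, 2=26/135, 3=136/675, 4=274/675)
  d_3[1] = 1/5*3/5 + 26/135*1/5 + 136/675*1/5 + 274/675*1/15 = 2287/10125
  d_3[2] = 1/5*2/15 + 26/135*4/15 + 136/675*2/5 + 274/675*2/15 = 718/3375
  d_3[3] = 1/5*2/15 + 26/135*7/15 + 136/675*1/15 + 274/675*1/15 = 106/675
  d_3[4] = 1/5*2/15 + 26/135*1/15 + 136/675*1/3 + 274/675*11/15 = 4094/10125
d_3 = (1=2287/10125, 2=718/3375, 3=106/675, 4=4094/10125)
  d_4[1] = 2287/10125*3/5 + 718/3375*1/5 + 106/675*1/5 + 4094/10125*1/15 = 35909/151875
  d_4[2] = 2287/10125*2/15 + 718/3375*4/15 + 106/675*2/5 + 4094/10125*2/15 = 10306/50625
  d_4[3] = 2287/10125*2/15 + 718/3375*7/15 + 106/675*1/15 + 4094/10125*1/15 = 25336/151875
  d_4[4] = 2287/10125*2/15 + 718/3375*1/15 + 106/675*1/3 + 4094/10125*11/15 = 19904/50625
d_4 = (1=35909/151875, 2=10306/50625, 3=25336/151875, 4=19904/50625)

Answer: 35909/151875 10306/50625 25336/151875 19904/50625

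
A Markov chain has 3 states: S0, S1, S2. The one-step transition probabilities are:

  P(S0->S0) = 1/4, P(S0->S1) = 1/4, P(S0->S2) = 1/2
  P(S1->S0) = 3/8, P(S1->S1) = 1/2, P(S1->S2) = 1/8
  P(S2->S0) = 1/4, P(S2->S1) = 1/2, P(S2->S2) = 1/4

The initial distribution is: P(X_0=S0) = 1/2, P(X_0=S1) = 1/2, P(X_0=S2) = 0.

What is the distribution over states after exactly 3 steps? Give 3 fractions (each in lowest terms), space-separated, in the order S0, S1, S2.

Propagating the distribution step by step (d_{t+1} = d_t * P):
d_0 = (S0=1/2, S1=1/2, S2=0)
  d_1[S0] = 1/2*1/4 + 1/2*3/8 + 0*1/4 = 5/16
  d_1[S1] = 1/2*1/4 + 1/2*1/2 + 0*1/2 = 3/8
  d_1[S2] = 1/2*1/2 + 1/2*1/8 + 0*1/4 = 5/16
d_1 = (S0=5/16, S1=3/8, S2=5/16)
  d_2[S0] = 5/16*1/4 + 3/8*3/8 + 5/16*1/4 = 19/64
  d_2[S1] = 5/16*1/4 + 3/8*1/2 + 5/16*1/2 = 27/64
  d_2[S2] = 5/16*1/2 + 3/8*1/8 + 5/16*1/4 = 9/32
d_2 = (S0=19/64, S1=27/64, S2=9/32)
  d_3[S0] = 19/64*1/4 + 27/64*3/8 + 9/32*1/4 = 155/512
  d_3[S1] = 19/64*1/4 + 27/64*1/2 + 9/32*1/2 = 109/256
  d_3[S2] = 19/64*1/2 + 27/64*1/8 + 9/32*1/4 = 139/512
d_3 = (S0=155/512, S1=109/256, S2=139/512)

Answer: 155/512 109/256 139/512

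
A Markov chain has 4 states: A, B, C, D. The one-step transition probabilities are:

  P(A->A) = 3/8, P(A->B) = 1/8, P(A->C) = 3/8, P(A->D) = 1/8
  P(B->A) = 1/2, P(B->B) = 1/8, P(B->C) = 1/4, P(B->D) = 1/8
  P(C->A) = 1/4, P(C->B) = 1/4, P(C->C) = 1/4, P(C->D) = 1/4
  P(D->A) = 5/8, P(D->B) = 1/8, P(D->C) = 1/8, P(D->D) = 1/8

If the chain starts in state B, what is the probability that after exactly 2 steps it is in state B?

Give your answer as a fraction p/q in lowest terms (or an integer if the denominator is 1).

Answer: 5/32

Derivation:
Computing P^2 by repeated multiplication:
P^1 =
  A: [3/8, 1/8, 3/8, 1/8]
  B: [1/2, 1/8, 1/4, 1/8]
  C: [1/4, 1/4, 1/4, 1/4]
  D: [5/8, 1/8, 1/8, 1/8]
P^2 =
  A: [3/8, 11/64, 9/32, 11/64]
  B: [25/64, 5/32, 19/64, 5/32]
  C: [7/16, 5/32, 1/4, 5/32]
  D: [13/32, 9/64, 5/16, 9/64]

(P^2)[B -> B] = 5/32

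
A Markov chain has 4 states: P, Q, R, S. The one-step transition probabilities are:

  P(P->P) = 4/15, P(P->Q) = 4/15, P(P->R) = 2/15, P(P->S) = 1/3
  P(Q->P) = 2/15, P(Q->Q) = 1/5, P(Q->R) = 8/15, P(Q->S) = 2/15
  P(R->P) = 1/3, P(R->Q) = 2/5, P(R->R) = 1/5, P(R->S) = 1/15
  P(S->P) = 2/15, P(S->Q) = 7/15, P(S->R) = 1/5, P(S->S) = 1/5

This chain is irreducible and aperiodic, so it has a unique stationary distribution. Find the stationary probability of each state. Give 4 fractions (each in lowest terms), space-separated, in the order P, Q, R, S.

Answer: 107/484 7/22 141/484 41/242

Derivation:
The stationary distribution satisfies pi = pi * P, i.e.:
  pi_P = 4/15*pi_P + 2/15*pi_Q + 1/3*pi_R + 2/15*pi_S
  pi_Q = 4/15*pi_P + 1/5*pi_Q + 2/5*pi_R + 7/15*pi_S
  pi_R = 2/15*pi_P + 8/15*pi_Q + 1/5*pi_R + 1/5*pi_S
  pi_S = 1/3*pi_P + 2/15*pi_Q + 1/15*pi_R + 1/5*pi_S
with normalization: pi_P + pi_Q + pi_R + pi_S = 1.

Using the first 3 balance equations plus normalization, the linear system A*pi = b is:
  [-11/15, 2/15, 1/3, 2/15] . pi = 0
  [4/15, -4/5, 2/5, 7/15] . pi = 0
  [2/15, 8/15, -4/5, 1/5] . pi = 0
  [1, 1, 1, 1] . pi = 1

Solving yields:
  pi_P = 107/484
  pi_Q = 7/22
  pi_R = 141/484
  pi_S = 41/242

Verification (pi * P):
  107/484*4/15 + 7/22*2/15 + 141/484*1/3 + 41/242*2/15 = 107/484 = pi_P  (ok)
  107/484*4/15 + 7/22*1/5 + 141/484*2/5 + 41/242*7/15 = 7/22 = pi_Q  (ok)
  107/484*2/15 + 7/22*8/15 + 141/484*1/5 + 41/242*1/5 = 141/484 = pi_R  (ok)
  107/484*1/3 + 7/22*2/15 + 141/484*1/15 + 41/242*1/5 = 41/242 = pi_S  (ok)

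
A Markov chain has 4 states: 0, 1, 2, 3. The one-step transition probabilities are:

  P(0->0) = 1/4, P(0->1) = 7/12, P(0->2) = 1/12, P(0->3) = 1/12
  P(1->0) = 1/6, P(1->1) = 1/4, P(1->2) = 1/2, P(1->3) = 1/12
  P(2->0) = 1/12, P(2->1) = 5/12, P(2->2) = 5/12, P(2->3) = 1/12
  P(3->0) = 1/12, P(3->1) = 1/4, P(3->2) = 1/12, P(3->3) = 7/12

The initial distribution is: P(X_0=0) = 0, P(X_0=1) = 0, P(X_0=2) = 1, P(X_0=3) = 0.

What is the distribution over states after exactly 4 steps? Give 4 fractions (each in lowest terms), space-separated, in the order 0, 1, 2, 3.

Answer: 469/3456 613/1728 407/1152 5/32

Derivation:
Propagating the distribution step by step (d_{t+1} = d_t * P):
d_0 = (0=0, 1=0, 2=1, 3=0)
  d_1[0] = 0*1/4 + 0*1/6 + 1*1/12 + 0*1/12 = 1/12
  d_1[1] = 0*7/12 + 0*1/4 + 1*5/12 + 0*1/4 = 5/12
  d_1[2] = 0*1/12 + 0*1/2 + 1*5/12 + 0*1/12 = 5/12
  d_1[3] = 0*1/12 + 0*1/12 + 1*1/12 + 0*7/12 = 1/12
d_1 = (0=1/12, 1=5/12, 2=5/12, 3=1/12)
  d_2[0] = 1/12*1/4 + 5/12*1/6 + 5/12*1/12 + 1/12*1/12 = 19/144
  d_2[1] = 1/12*7/12 + 5/12*1/4 + 5/12*5/12 + 1/12*1/4 = 25/72
  d_2[2] = 1/12*1/12 + 5/12*1/2 + 5/12*5/12 + 1/12*1/12 = 19/48
  d_2[3] = 1/12*1/12 + 5/12*1/12 + 5/12*1/12 + 1/12*7/12 = 1/8
d_2 = (0=19/144, 1=25/72, 2=19/48, 3=1/8)
  d_3[0] = 19/144*1/4 + 25/72*1/6 + 19/48*1/12 + 1/8*1/12 = 29/216
  d_3[1] = 19/144*7/12 + 25/72*1/4 + 19/48*5/12 + 1/8*1/4 = 311/864
  d_3[2] = 19/144*1/12 + 25/72*1/2 + 19/48*5/12 + 1/8*1/12 = 311/864
  d_3[3] = 19/144*1/12 + 25/72*1/12 + 19/48*1/12 + 1/8*7/12 = 7/48
d_3 = (0=29/216, 1=311/864, 2=311/864, 3=7/48)
  d_4[0] = 29/216*1/4 + 311/864*1/6 + 311/864*1/12 + 7/48*1/12 = 469/3456
  d_4[1] = 29/216*7/12 + 311/864*1/4 + 311/864*5/12 + 7/48*1/4 = 613/1728
  d_4[2] = 29/216*1/12 + 311/864*1/2 + 311/864*5/12 + 7/48*1/12 = 407/1152
  d_4[3] = 29/216*1/12 + 311/864*1/12 + 311/864*1/12 + 7/48*7/12 = 5/32
d_4 = (0=469/3456, 1=613/1728, 2=407/1152, 3=5/32)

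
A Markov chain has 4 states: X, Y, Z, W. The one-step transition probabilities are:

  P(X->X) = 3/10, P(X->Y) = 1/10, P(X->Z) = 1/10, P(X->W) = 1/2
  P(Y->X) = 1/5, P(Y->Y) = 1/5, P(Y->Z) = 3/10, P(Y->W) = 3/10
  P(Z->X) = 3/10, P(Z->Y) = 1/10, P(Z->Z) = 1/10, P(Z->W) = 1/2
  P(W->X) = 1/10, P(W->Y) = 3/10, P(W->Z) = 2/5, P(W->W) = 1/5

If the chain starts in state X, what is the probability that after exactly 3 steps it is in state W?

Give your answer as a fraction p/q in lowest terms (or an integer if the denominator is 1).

Answer: 359/1000

Derivation:
Computing P^3 by repeated multiplication:
P^1 =
  X: [3/10, 1/10, 1/10, 1/2]
  Y: [1/5, 1/5, 3/10, 3/10]
  Z: [3/10, 1/10, 1/10, 1/2]
  W: [1/10, 3/10, 2/5, 1/5]
P^2 =
  X: [19/100, 21/100, 27/100, 33/100]
  Y: [11/50, 9/50, 23/100, 37/100]
  Z: [19/100, 21/100, 27/100, 33/100]
  W: [23/100, 17/100, 11/50, 19/50]
P^3 =
  X: [213/1000, 187/1000, 241/1000, 359/1000]
  Y: [26/125, 24/125, 247/1000, 353/1000]
  Z: [213/1000, 187/1000, 241/1000, 359/1000]
  W: [207/1000, 193/1000, 31/125, 44/125]

(P^3)[X -> W] = 359/1000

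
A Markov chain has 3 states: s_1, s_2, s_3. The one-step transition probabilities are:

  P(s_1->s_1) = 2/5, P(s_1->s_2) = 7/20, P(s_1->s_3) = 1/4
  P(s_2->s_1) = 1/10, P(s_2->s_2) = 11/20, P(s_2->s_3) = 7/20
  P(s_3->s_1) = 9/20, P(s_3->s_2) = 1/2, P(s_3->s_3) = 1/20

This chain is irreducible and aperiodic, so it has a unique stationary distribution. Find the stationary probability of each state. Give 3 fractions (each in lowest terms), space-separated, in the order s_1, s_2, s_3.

The stationary distribution satisfies pi = pi * P, i.e.:
  pi_s_1 = 2/5*pi_s_1 + 1/10*pi_s_2 + 9/20*pi_s_3
  pi_s_2 = 7/20*pi_s_1 + 11/20*pi_s_2 + 1/2*pi_s_3
  pi_s_3 = 1/4*pi_s_1 + 7/20*pi_s_2 + 1/20*pi_s_3
with normalization: pi_s_1 + pi_s_2 + pi_s_3 = 1.

Using the first 2 balance equations plus normalization, the linear system A*pi = b is:
  [-3/5, 1/10, 9/20] . pi = 0
  [7/20, -9/20, 1/2] . pi = 0
  [1, 1, 1] . pi = 1

Solving yields:
  pi_s_1 = 101/378
  pi_s_2 = 61/126
  pi_s_3 = 47/189

Verification (pi * P):
  101/378*2/5 + 61/126*1/10 + 47/189*9/20 = 101/378 = pi_s_1  (ok)
  101/378*7/20 + 61/126*11/20 + 47/189*1/2 = 61/126 = pi_s_2  (ok)
  101/378*1/4 + 61/126*7/20 + 47/189*1/20 = 47/189 = pi_s_3  (ok)

Answer: 101/378 61/126 47/189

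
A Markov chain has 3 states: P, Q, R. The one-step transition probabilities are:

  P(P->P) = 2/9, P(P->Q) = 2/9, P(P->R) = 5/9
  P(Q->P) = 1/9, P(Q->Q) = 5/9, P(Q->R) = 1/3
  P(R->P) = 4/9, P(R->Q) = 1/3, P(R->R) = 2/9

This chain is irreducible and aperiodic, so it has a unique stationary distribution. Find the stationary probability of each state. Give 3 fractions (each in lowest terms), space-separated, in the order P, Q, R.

Answer: 19/74 29/74 13/37

Derivation:
The stationary distribution satisfies pi = pi * P, i.e.:
  pi_P = 2/9*pi_P + 1/9*pi_Q + 4/9*pi_R
  pi_Q = 2/9*pi_P + 5/9*pi_Q + 1/3*pi_R
  pi_R = 5/9*pi_P + 1/3*pi_Q + 2/9*pi_R
with normalization: pi_P + pi_Q + pi_R = 1.

Using the first 2 balance equations plus normalization, the linear system A*pi = b is:
  [-7/9, 1/9, 4/9] . pi = 0
  [2/9, -4/9, 1/3] . pi = 0
  [1, 1, 1] . pi = 1

Solving yields:
  pi_P = 19/74
  pi_Q = 29/74
  pi_R = 13/37

Verification (pi * P):
  19/74*2/9 + 29/74*1/9 + 13/37*4/9 = 19/74 = pi_P  (ok)
  19/74*2/9 + 29/74*5/9 + 13/37*1/3 = 29/74 = pi_Q  (ok)
  19/74*5/9 + 29/74*1/3 + 13/37*2/9 = 13/37 = pi_R  (ok)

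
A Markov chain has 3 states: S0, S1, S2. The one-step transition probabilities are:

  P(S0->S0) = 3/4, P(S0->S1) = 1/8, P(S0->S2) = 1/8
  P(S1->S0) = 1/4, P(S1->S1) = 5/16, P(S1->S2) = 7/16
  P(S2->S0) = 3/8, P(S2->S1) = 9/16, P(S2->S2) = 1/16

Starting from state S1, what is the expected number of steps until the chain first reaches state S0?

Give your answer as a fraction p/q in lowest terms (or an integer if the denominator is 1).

Let h_i = expected steps to first reach S0 from state i.
Boundary: h_S0 = 0.
First-step equations for the other states:
  h_S1 = 1 + 1/4*h_S0 + 5/16*h_S1 + 7/16*h_S2
  h_S2 = 1 + 3/8*h_S0 + 9/16*h_S1 + 1/16*h_S2

Substituting h_S0 = 0 and rearranging gives the linear system (I - Q) h = 1:
  [11/16, -7/16] . (h_S1, h_S2) = 1
  [-9/16, 15/16] . (h_S1, h_S2) = 1

Solving yields:
  h_S1 = 176/51
  h_S2 = 160/51

Starting state is S1, so the expected hitting time is h_S1 = 176/51.

Answer: 176/51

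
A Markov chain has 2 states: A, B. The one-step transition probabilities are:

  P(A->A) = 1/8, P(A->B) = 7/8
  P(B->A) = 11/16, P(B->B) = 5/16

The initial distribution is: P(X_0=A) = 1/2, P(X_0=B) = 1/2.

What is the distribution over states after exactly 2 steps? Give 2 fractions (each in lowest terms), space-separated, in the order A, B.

Propagating the distribution step by step (d_{t+1} = d_t * P):
d_0 = (A=1/2, B=1/2)
  d_1[A] = 1/2*1/8 + 1/2*11/16 = 13/32
  d_1[B] = 1/2*7/8 + 1/2*5/16 = 19/32
d_1 = (A=13/32, B=19/32)
  d_2[A] = 13/32*1/8 + 19/32*11/16 = 235/512
  d_2[B] = 13/32*7/8 + 19/32*5/16 = 277/512
d_2 = (A=235/512, B=277/512)

Answer: 235/512 277/512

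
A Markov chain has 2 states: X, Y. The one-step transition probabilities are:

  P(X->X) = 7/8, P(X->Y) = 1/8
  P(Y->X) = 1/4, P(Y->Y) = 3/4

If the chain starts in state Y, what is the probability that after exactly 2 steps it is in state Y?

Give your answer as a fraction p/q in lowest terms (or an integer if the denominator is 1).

Answer: 19/32

Derivation:
Computing P^2 by repeated multiplication:
P^1 =
  X: [7/8, 1/8]
  Y: [1/4, 3/4]
P^2 =
  X: [51/64, 13/64]
  Y: [13/32, 19/32]

(P^2)[Y -> Y] = 19/32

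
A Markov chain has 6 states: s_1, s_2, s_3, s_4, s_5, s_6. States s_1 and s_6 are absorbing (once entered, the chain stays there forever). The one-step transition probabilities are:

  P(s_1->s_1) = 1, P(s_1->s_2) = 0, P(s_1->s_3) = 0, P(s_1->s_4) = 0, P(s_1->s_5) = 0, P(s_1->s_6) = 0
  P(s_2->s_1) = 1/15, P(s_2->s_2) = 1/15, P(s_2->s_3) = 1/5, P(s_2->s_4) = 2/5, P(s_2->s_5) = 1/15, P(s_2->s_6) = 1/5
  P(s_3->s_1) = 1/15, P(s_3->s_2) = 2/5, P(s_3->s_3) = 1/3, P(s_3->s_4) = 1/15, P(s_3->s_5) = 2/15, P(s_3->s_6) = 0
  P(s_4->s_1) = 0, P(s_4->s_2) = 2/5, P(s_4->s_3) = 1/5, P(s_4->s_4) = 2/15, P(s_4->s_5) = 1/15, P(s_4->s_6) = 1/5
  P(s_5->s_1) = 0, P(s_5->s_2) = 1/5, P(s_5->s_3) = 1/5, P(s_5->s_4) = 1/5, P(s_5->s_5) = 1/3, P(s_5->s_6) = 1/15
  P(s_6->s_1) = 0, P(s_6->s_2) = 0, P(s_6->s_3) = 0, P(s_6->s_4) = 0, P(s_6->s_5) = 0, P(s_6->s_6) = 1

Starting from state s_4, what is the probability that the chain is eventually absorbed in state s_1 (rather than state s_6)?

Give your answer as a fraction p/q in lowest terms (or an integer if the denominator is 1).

Answer: 147/743

Derivation:
Let a_i = P(absorbed in s_1 | start in state i).
Boundary conditions: a_s_1 = 1, a_s_6 = 0.
For each transient state i, a_i = sum_j P(i->j) * a_j:
  a_s_2 = 1/15*a_s_1 + 1/15*a_s_2 + 1/5*a_s_3 + 2/5*a_s_4 + 1/15*a_s_5 + 1/5*a_s_6
  a_s_3 = 1/15*a_s_1 + 2/5*a_s_2 + 1/3*a_s_3 + 1/15*a_s_4 + 2/15*a_s_5 + 0*a_s_6
  a_s_4 = 0*a_s_1 + 2/5*a_s_2 + 1/5*a_s_3 + 2/15*a_s_4 + 1/15*a_s_5 + 1/5*a_s_6
  a_s_5 = 0*a_s_1 + 1/5*a_s_2 + 1/5*a_s_3 + 1/5*a_s_4 + 1/3*a_s_5 + 1/15*a_s_6

Substituting a_s_1 = 1 and a_s_6 = 0, rearrange to (I - Q) a = r where r[i] = P(i -> s_1):
  [14/15, -1/5, -2/5, -1/15] . (a_s_2, a_s_3, a_s_4, a_s_5) = 1/15
  [-2/5, 2/3, -1/15, -2/15] . (a_s_2, a_s_3, a_s_4, a_s_5) = 1/15
  [-2/5, -1/5, 13/15, -1/15] . (a_s_2, a_s_3, a_s_4, a_s_5) = 0
  [-1/5, -1/5, -1/5, 2/3] . (a_s_2, a_s_3, a_s_4, a_s_5) = 0

Solving yields:
  a_s_2 = 884/3715
  a_s_3 = 1141/3715
  a_s_4 = 147/743
  a_s_5 = 828/3715

Starting state is s_4, so the absorption probability is a_s_4 = 147/743.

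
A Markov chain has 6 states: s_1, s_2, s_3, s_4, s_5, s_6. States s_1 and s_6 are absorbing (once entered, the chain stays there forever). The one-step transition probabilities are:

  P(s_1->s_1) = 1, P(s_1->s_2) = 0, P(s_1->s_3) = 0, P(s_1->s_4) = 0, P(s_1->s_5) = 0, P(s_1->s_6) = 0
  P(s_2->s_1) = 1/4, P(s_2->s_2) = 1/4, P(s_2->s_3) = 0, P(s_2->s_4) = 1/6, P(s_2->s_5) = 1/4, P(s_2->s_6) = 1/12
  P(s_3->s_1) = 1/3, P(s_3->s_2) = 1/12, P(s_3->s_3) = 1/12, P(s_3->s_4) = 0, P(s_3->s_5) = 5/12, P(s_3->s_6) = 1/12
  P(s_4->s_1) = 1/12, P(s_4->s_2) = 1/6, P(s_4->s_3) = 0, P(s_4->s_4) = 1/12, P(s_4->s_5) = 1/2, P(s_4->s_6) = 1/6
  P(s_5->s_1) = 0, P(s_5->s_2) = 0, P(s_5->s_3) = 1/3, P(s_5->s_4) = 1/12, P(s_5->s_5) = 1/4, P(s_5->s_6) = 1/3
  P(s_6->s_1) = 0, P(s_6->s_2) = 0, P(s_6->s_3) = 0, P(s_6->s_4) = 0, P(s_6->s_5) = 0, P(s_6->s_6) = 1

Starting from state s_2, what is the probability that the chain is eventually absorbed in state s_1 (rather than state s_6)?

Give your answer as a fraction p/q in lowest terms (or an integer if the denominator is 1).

Let a_i = P(absorbed in s_1 | start in state i).
Boundary conditions: a_s_1 = 1, a_s_6 = 0.
For each transient state i, a_i = sum_j P(i->j) * a_j:
  a_s_2 = 1/4*a_s_1 + 1/4*a_s_2 + 0*a_s_3 + 1/6*a_s_4 + 1/4*a_s_5 + 1/12*a_s_6
  a_s_3 = 1/3*a_s_1 + 1/12*a_s_2 + 1/12*a_s_3 + 0*a_s_4 + 5/12*a_s_5 + 1/12*a_s_6
  a_s_4 = 1/12*a_s_1 + 1/6*a_s_2 + 0*a_s_3 + 1/12*a_s_4 + 1/2*a_s_5 + 1/6*a_s_6
  a_s_5 = 0*a_s_1 + 0*a_s_2 + 1/3*a_s_3 + 1/12*a_s_4 + 1/4*a_s_5 + 1/3*a_s_6

Substituting a_s_1 = 1 and a_s_6 = 0, rearrange to (I - Q) a = r where r[i] = P(i -> s_1):
  [3/4, 0, -1/6, -1/4] . (a_s_2, a_s_3, a_s_4, a_s_5) = 1/4
  [-1/12, 11/12, 0, -5/12] . (a_s_2, a_s_3, a_s_4, a_s_5) = 1/3
  [-1/6, 0, 11/12, -1/2] . (a_s_2, a_s_3, a_s_4, a_s_5) = 1/12
  [0, -1/3, -1/12, 3/4] . (a_s_2, a_s_3, a_s_4, a_s_5) = 0

Solving yields:
  a_s_2 = 664/1333
  a_s_3 = 711/1333
  a_s_4 = 441/1333
  a_s_5 = 365/1333

Starting state is s_2, so the absorption probability is a_s_2 = 664/1333.

Answer: 664/1333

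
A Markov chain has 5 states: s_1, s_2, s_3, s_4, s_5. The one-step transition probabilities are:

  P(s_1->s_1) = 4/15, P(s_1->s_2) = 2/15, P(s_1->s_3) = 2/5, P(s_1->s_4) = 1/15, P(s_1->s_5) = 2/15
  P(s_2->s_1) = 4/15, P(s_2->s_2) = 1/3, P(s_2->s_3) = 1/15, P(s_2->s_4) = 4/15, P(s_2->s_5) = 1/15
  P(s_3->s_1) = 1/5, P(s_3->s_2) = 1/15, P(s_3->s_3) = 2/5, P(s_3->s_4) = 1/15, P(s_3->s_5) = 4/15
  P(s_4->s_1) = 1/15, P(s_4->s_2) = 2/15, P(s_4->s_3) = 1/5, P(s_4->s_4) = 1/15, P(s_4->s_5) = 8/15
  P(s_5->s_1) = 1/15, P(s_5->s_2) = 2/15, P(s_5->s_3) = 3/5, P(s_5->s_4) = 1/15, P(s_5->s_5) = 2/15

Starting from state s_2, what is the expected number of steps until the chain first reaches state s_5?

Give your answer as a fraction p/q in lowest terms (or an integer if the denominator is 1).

Answer: 13695/2701

Derivation:
Let h_i = expected steps to first reach s_5 from state i.
Boundary: h_s_5 = 0.
First-step equations for the other states:
  h_s_1 = 1 + 4/15*h_s_1 + 2/15*h_s_2 + 2/5*h_s_3 + 1/15*h_s_4 + 2/15*h_s_5
  h_s_2 = 1 + 4/15*h_s_1 + 1/3*h_s_2 + 1/15*h_s_3 + 4/15*h_s_4 + 1/15*h_s_5
  h_s_3 = 1 + 1/5*h_s_1 + 1/15*h_s_2 + 2/5*h_s_3 + 1/15*h_s_4 + 4/15*h_s_5
  h_s_4 = 1 + 1/15*h_s_1 + 2/15*h_s_2 + 1/5*h_s_3 + 1/15*h_s_4 + 8/15*h_s_5

Substituting h_s_5 = 0 and rearranging gives the linear system (I - Q) h = 1:
  [11/15, -2/15, -2/5, -1/15] . (h_s_1, h_s_2, h_s_3, h_s_4) = 1
  [-4/15, 2/3, -1/15, -4/15] . (h_s_1, h_s_2, h_s_3, h_s_4) = 1
  [-1/5, -1/15, 3/5, -1/15] . (h_s_1, h_s_2, h_s_3, h_s_4) = 1
  [-1/15, -2/15, -1/5, 14/15] . (h_s_1, h_s_2, h_s_3, h_s_4) = 1

Solving yields:
  h_s_1 = 13080/2701
  h_s_2 = 13695/2701
  h_s_3 = 11295/2701
  h_s_4 = 8205/2701

Starting state is s_2, so the expected hitting time is h_s_2 = 13695/2701.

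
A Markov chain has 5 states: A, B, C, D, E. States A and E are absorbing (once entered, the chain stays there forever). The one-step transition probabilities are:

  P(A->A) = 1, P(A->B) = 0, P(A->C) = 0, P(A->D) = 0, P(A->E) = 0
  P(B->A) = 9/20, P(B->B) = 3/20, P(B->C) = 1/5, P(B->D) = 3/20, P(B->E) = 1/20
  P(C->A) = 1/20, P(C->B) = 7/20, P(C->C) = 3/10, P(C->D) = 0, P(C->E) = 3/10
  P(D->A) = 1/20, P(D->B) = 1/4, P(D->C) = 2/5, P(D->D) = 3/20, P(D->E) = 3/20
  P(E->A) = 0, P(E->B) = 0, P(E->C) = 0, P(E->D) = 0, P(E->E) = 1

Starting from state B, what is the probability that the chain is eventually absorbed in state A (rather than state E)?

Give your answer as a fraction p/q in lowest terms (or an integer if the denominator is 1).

Let a_i = P(absorbed in A | start in state i).
Boundary conditions: a_A = 1, a_E = 0.
For each transient state i, a_i = sum_j P(i->j) * a_j:
  a_B = 9/20*a_A + 3/20*a_B + 1/5*a_C + 3/20*a_D + 1/20*a_E
  a_C = 1/20*a_A + 7/20*a_B + 3/10*a_C + 0*a_D + 3/10*a_E
  a_D = 1/20*a_A + 1/4*a_B + 2/5*a_C + 3/20*a_D + 3/20*a_E

Substituting a_A = 1 and a_E = 0, rearrange to (I - Q) a = r where r[i] = P(i -> A):
  [17/20, -1/5, -3/20] . (a_B, a_C, a_D) = 9/20
  [-7/20, 7/10, 0] . (a_B, a_C, a_D) = 1/20
  [-1/4, -2/5, 17/20] . (a_B, a_C, a_D) = 1/20

Solving yields:
  a_B = 569/798
  a_C = 683/1596
  a_D = 125/266

Starting state is B, so the absorption probability is a_B = 569/798.

Answer: 569/798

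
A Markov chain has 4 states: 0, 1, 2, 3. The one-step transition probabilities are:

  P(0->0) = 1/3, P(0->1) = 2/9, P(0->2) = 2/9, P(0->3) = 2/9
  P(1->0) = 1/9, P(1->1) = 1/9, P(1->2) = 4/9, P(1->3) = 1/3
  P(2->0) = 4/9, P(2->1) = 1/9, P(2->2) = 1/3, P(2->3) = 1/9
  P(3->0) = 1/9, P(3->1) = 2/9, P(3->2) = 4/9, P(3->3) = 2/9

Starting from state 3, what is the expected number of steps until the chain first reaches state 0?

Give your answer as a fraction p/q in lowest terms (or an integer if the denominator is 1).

Let h_i = expected steps to first reach 0 from state i.
Boundary: h_0 = 0.
First-step equations for the other states:
  h_1 = 1 + 1/9*h_0 + 1/9*h_1 + 4/9*h_2 + 1/3*h_3
  h_2 = 1 + 4/9*h_0 + 1/9*h_1 + 1/3*h_2 + 1/9*h_3
  h_3 = 1 + 1/9*h_0 + 2/9*h_1 + 4/9*h_2 + 2/9*h_3

Substituting h_0 = 0 and rearranging gives the linear system (I - Q) h = 1:
  [8/9, -4/9, -1/3] . (h_1, h_2, h_3) = 1
  [-1/9, 2/3, -1/9] . (h_1, h_2, h_3) = 1
  [-2/9, -4/9, 7/9] . (h_1, h_2, h_3) = 1

Solving yields:
  h_1 = 45/11
  h_2 = 63/22
  h_3 = 45/11

Starting state is 3, so the expected hitting time is h_3 = 45/11.

Answer: 45/11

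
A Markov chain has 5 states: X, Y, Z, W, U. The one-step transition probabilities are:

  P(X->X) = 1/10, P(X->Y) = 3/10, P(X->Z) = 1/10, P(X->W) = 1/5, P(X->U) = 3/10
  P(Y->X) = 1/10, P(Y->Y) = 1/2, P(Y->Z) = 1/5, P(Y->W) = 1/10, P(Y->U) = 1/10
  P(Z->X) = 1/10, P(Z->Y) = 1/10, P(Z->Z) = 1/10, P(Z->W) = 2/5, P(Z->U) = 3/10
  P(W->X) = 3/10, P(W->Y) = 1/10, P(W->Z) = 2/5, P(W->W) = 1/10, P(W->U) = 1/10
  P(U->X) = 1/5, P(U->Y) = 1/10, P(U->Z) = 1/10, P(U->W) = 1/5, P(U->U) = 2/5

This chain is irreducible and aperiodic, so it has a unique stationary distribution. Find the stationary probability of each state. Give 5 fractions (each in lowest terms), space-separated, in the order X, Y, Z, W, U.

The stationary distribution satisfies pi = pi * P, i.e.:
  pi_X = 1/10*pi_X + 1/10*pi_Y + 1/10*pi_Z + 3/10*pi_W + 1/5*pi_U
  pi_Y = 3/10*pi_X + 1/2*pi_Y + 1/10*pi_Z + 1/10*pi_W + 1/10*pi_U
  pi_Z = 1/10*pi_X + 1/5*pi_Y + 1/10*pi_Z + 2/5*pi_W + 1/10*pi_U
  pi_W = 1/5*pi_X + 1/10*pi_Y + 2/5*pi_Z + 1/10*pi_W + 1/5*pi_U
  pi_U = 3/10*pi_X + 1/10*pi_Y + 3/10*pi_Z + 1/10*pi_W + 2/5*pi_U
with normalization: pi_X + pi_Y + pi_Z + pi_W + pi_U = 1.

Using the first 4 balance equations plus normalization, the linear system A*pi = b is:
  [-9/10, 1/10, 1/10, 3/10, 1/5] . pi = 0
  [3/10, -1/2, 1/10, 1/10, 1/10] . pi = 0
  [1/10, 1/5, -9/10, 2/5, 1/10] . pi = 0
  [1/5, 1/10, 2/5, -9/10, 1/5] . pi = 0
  [1, 1, 1, 1, 1] . pi = 1

Solving yields:
  pi_X = 193/1184
  pi_Y = 785/3552
  pi_Z = 641/3552
  pi_W = 691/3552
  pi_U = 107/444

Verification (pi * P):
  193/1184*1/10 + 785/3552*1/10 + 641/3552*1/10 + 691/3552*3/10 + 107/444*1/5 = 193/1184 = pi_X  (ok)
  193/1184*3/10 + 785/3552*1/2 + 641/3552*1/10 + 691/3552*1/10 + 107/444*1/10 = 785/3552 = pi_Y  (ok)
  193/1184*1/10 + 785/3552*1/5 + 641/3552*1/10 + 691/3552*2/5 + 107/444*1/10 = 641/3552 = pi_Z  (ok)
  193/1184*1/5 + 785/3552*1/10 + 641/3552*2/5 + 691/3552*1/10 + 107/444*1/5 = 691/3552 = pi_W  (ok)
  193/1184*3/10 + 785/3552*1/10 + 641/3552*3/10 + 691/3552*1/10 + 107/444*2/5 = 107/444 = pi_U  (ok)

Answer: 193/1184 785/3552 641/3552 691/3552 107/444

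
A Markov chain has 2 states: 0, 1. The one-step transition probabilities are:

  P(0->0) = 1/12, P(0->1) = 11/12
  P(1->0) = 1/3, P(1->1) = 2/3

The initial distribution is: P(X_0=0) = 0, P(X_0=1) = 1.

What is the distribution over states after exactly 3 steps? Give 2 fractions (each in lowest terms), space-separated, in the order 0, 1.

Propagating the distribution step by step (d_{t+1} = d_t * P):
d_0 = (0=0, 1=1)
  d_1[0] = 0*1/12 + 1*1/3 = 1/3
  d_1[1] = 0*11/12 + 1*2/3 = 2/3
d_1 = (0=1/3, 1=2/3)
  d_2[0] = 1/3*1/12 + 2/3*1/3 = 1/4
  d_2[1] = 1/3*11/12 + 2/3*2/3 = 3/4
d_2 = (0=1/4, 1=3/4)
  d_3[0] = 1/4*1/12 + 3/4*1/3 = 13/48
  d_3[1] = 1/4*11/12 + 3/4*2/3 = 35/48
d_3 = (0=13/48, 1=35/48)

Answer: 13/48 35/48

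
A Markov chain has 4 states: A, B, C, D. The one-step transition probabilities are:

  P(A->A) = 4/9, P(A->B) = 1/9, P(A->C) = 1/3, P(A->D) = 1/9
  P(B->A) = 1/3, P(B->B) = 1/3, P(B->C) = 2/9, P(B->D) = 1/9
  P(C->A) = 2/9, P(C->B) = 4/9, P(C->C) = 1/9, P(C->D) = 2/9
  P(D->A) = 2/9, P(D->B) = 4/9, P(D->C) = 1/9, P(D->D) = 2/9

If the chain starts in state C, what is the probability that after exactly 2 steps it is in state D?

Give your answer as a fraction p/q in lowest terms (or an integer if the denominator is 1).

Answer: 4/27

Derivation:
Computing P^2 by repeated multiplication:
P^1 =
  A: [4/9, 1/9, 1/3, 1/9]
  B: [1/3, 1/3, 2/9, 1/9]
  C: [2/9, 4/9, 1/9, 2/9]
  D: [2/9, 4/9, 1/9, 2/9]
P^2 =
  A: [1/3, 23/81, 2/9, 13/81]
  B: [1/3, 8/27, 2/9, 4/27]
  C: [26/81, 26/81, 17/81, 4/27]
  D: [26/81, 26/81, 17/81, 4/27]

(P^2)[C -> D] = 4/27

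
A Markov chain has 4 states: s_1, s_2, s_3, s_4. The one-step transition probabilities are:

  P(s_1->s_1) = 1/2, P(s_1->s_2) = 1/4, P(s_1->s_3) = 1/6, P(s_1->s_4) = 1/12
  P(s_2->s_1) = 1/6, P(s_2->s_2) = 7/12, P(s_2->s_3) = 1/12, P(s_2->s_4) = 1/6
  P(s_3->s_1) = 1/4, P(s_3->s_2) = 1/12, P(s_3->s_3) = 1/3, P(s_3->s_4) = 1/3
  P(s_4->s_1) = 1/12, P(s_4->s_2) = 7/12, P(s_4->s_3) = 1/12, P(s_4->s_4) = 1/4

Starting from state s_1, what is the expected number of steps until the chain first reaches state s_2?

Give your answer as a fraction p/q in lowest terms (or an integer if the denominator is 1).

Answer: 1236/335

Derivation:
Let h_i = expected steps to first reach s_2 from state i.
Boundary: h_s_2 = 0.
First-step equations for the other states:
  h_s_1 = 1 + 1/2*h_s_1 + 1/4*h_s_2 + 1/6*h_s_3 + 1/12*h_s_4
  h_s_3 = 1 + 1/4*h_s_1 + 1/12*h_s_2 + 1/3*h_s_3 + 1/3*h_s_4
  h_s_4 = 1 + 1/12*h_s_1 + 7/12*h_s_2 + 1/12*h_s_3 + 1/4*h_s_4

Substituting h_s_2 = 0 and rearranging gives the linear system (I - Q) h = 1:
  [1/2, -1/6, -1/12] . (h_s_1, h_s_3, h_s_4) = 1
  [-1/4, 2/3, -1/3] . (h_s_1, h_s_3, h_s_4) = 1
  [-1/12, -1/12, 3/4] . (h_s_1, h_s_3, h_s_4) = 1

Solving yields:
  h_s_1 = 1236/335
  h_s_3 = 1332/335
  h_s_4 = 732/335

Starting state is s_1, so the expected hitting time is h_s_1 = 1236/335.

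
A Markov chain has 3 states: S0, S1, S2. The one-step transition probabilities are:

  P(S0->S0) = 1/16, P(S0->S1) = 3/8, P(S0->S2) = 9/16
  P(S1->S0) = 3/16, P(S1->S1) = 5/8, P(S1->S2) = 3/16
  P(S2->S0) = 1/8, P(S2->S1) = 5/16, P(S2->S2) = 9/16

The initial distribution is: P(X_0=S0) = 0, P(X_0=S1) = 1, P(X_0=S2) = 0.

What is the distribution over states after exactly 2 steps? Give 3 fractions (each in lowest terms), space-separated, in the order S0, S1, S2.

Propagating the distribution step by step (d_{t+1} = d_t * P):
d_0 = (S0=0, S1=1, S2=0)
  d_1[S0] = 0*1/16 + 1*3/16 + 0*1/8 = 3/16
  d_1[S1] = 0*3/8 + 1*5/8 + 0*5/16 = 5/8
  d_1[S2] = 0*9/16 + 1*3/16 + 0*9/16 = 3/16
d_1 = (S0=3/16, S1=5/8, S2=3/16)
  d_2[S0] = 3/16*1/16 + 5/8*3/16 + 3/16*1/8 = 39/256
  d_2[S1] = 3/16*3/8 + 5/8*5/8 + 3/16*5/16 = 133/256
  d_2[S2] = 3/16*9/16 + 5/8*3/16 + 3/16*9/16 = 21/64
d_2 = (S0=39/256, S1=133/256, S2=21/64)

Answer: 39/256 133/256 21/64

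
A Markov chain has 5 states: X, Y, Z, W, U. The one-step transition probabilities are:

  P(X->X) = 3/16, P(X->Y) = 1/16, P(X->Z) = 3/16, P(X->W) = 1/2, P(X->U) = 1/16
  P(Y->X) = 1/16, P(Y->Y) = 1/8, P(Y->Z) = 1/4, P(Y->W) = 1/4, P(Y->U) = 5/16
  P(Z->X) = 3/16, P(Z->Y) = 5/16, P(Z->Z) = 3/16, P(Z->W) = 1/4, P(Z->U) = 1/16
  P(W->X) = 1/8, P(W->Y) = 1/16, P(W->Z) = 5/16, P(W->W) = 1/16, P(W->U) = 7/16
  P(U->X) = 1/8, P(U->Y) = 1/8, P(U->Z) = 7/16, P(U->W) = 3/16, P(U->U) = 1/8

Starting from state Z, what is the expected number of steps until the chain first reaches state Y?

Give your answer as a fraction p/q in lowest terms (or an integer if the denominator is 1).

Answer: 18960/3461

Derivation:
Let h_i = expected steps to first reach Y from state i.
Boundary: h_Y = 0.
First-step equations for the other states:
  h_X = 1 + 3/16*h_X + 1/16*h_Y + 3/16*h_Z + 1/2*h_W + 1/16*h_U
  h_Z = 1 + 3/16*h_X + 5/16*h_Y + 3/16*h_Z + 1/4*h_W + 1/16*h_U
  h_W = 1 + 1/8*h_X + 1/16*h_Y + 5/16*h_Z + 1/16*h_W + 7/16*h_U
  h_U = 1 + 1/8*h_X + 1/8*h_Y + 7/16*h_Z + 3/16*h_W + 1/8*h_U

Substituting h_Y = 0 and rearranging gives the linear system (I - Q) h = 1:
  [13/16, -3/16, -1/2, -1/16] . (h_X, h_Z, h_W, h_U) = 1
  [-3/16, 13/16, -1/4, -1/16] . (h_X, h_Z, h_W, h_U) = 1
  [-1/8, -5/16, 15/16, -7/16] . (h_X, h_Z, h_W, h_U) = 1
  [-1/8, -7/16, -3/16, 7/8] . (h_X, h_Z, h_W, h_U) = 1

Solving yields:
  h_X = 24864/3461
  h_Z = 18960/3461
  h_W = 23616/3461
  h_U = 22048/3461

Starting state is Z, so the expected hitting time is h_Z = 18960/3461.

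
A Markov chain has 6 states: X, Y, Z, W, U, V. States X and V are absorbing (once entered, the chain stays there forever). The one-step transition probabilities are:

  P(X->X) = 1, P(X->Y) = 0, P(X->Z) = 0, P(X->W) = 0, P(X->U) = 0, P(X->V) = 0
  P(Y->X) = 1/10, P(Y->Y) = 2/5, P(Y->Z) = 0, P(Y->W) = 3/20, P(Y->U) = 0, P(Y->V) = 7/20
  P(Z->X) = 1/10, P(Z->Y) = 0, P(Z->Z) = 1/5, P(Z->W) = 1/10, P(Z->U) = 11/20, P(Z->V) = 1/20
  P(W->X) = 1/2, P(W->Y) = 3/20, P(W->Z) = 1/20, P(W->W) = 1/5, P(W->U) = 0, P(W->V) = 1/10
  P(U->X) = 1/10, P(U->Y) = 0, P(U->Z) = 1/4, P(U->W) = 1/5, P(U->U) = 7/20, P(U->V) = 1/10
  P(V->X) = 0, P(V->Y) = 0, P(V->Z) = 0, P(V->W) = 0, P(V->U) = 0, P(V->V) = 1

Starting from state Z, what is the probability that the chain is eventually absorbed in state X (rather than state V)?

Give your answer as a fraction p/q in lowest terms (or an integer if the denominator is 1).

Let a_i = P(absorbed in X | start in state i).
Boundary conditions: a_X = 1, a_V = 0.
For each transient state i, a_i = sum_j P(i->j) * a_j:
  a_Y = 1/10*a_X + 2/5*a_Y + 0*a_Z + 3/20*a_W + 0*a_U + 7/20*a_V
  a_Z = 1/10*a_X + 0*a_Y + 1/5*a_Z + 1/10*a_W + 11/20*a_U + 1/20*a_V
  a_W = 1/2*a_X + 3/20*a_Y + 1/20*a_Z + 1/5*a_W + 0*a_U + 1/10*a_V
  a_U = 1/10*a_X + 0*a_Y + 1/4*a_Z + 1/5*a_W + 7/20*a_U + 1/10*a_V

Substituting a_X = 1 and a_V = 0, rearrange to (I - Q) a = r where r[i] = P(i -> X):
  [3/5, 0, -3/20, 0] . (a_Y, a_Z, a_W, a_U) = 1/10
  [0, 4/5, -1/10, -11/20] . (a_Y, a_Z, a_W, a_U) = 1/10
  [-3/20, -1/20, 4/5, 0] . (a_Y, a_Z, a_W, a_U) = 1/2
  [0, -1/4, -1/5, 13/20] . (a_Y, a_Z, a_W, a_U) = 1/10

Solving yields:
  a_Y = 9490/27159
  a_Z = 5868/9053
  a_W = 6618/9053
  a_U = 5686/9053

Starting state is Z, so the absorption probability is a_Z = 5868/9053.

Answer: 5868/9053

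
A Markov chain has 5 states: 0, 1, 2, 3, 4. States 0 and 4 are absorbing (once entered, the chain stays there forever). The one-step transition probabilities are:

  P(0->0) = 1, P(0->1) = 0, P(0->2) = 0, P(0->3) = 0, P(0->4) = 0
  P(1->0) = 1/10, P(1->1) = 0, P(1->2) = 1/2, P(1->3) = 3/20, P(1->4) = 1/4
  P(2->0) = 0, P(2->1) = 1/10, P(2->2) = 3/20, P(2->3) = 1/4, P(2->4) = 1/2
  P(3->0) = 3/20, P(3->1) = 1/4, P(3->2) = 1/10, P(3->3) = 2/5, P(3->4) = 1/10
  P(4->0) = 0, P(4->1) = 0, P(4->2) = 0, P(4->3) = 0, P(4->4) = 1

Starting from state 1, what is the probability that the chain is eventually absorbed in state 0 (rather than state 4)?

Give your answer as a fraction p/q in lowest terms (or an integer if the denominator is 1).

Answer: 691/3123

Derivation:
Let a_i = P(absorbed in 0 | start in state i).
Boundary conditions: a_0 = 1, a_4 = 0.
For each transient state i, a_i = sum_j P(i->j) * a_j:
  a_1 = 1/10*a_0 + 0*a_1 + 1/2*a_2 + 3/20*a_3 + 1/4*a_4
  a_2 = 0*a_0 + 1/10*a_1 + 3/20*a_2 + 1/4*a_3 + 1/2*a_4
  a_3 = 3/20*a_0 + 1/4*a_1 + 1/10*a_2 + 2/5*a_3 + 1/10*a_4

Substituting a_0 = 1 and a_4 = 0, rearrange to (I - Q) a = r where r[i] = P(i -> 0):
  [1, -1/2, -3/20] . (a_1, a_2, a_3) = 1/10
  [-1/10, 17/20, -1/4] . (a_1, a_2, a_3) = 0
  [-1/4, -1/10, 3/5] . (a_1, a_2, a_3) = 3/20

Solving yields:
  a_1 = 691/3123
  a_2 = 416/3123
  a_3 = 1138/3123

Starting state is 1, so the absorption probability is a_1 = 691/3123.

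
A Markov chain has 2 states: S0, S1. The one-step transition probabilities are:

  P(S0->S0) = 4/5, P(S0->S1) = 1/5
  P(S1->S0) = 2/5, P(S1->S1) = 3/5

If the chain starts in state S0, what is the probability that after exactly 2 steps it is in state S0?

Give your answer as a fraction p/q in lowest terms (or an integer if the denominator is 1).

Answer: 18/25

Derivation:
Computing P^2 by repeated multiplication:
P^1 =
  S0: [4/5, 1/5]
  S1: [2/5, 3/5]
P^2 =
  S0: [18/25, 7/25]
  S1: [14/25, 11/25]

(P^2)[S0 -> S0] = 18/25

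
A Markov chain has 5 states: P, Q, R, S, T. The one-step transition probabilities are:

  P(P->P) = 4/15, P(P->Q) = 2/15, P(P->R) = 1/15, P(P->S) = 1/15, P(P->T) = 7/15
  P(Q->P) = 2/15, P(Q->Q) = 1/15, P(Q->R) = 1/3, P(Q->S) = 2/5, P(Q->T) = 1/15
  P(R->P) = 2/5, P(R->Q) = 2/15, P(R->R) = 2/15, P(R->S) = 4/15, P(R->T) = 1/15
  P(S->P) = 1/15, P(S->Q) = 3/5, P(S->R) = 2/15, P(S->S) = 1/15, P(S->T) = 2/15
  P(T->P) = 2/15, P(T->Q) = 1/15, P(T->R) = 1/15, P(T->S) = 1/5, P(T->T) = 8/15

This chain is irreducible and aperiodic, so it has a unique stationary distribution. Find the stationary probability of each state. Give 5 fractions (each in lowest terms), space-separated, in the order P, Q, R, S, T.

The stationary distribution satisfies pi = pi * P, i.e.:
  pi_P = 4/15*pi_P + 2/15*pi_Q + 2/5*pi_R + 1/15*pi_S + 2/15*pi_T
  pi_Q = 2/15*pi_P + 1/15*pi_Q + 2/15*pi_R + 3/5*pi_S + 1/15*pi_T
  pi_R = 1/15*pi_P + 1/3*pi_Q + 2/15*pi_R + 2/15*pi_S + 1/15*pi_T
  pi_S = 1/15*pi_P + 2/5*pi_Q + 4/15*pi_R + 1/15*pi_S + 1/5*pi_T
  pi_T = 7/15*pi_P + 1/15*pi_Q + 1/15*pi_R + 2/15*pi_S + 8/15*pi_T
with normalization: pi_P + pi_Q + pi_R + pi_S + pi_T = 1.

Using the first 4 balance equations plus normalization, the linear system A*pi = b is:
  [-11/15, 2/15, 2/5, 1/15, 2/15] . pi = 0
  [2/15, -14/15, 2/15, 3/5, 1/15] . pi = 0
  [1/15, 1/3, -13/15, 2/15, 1/15] . pi = 0
  [1/15, 2/5, 4/15, -14/15, 1/5] . pi = 0
  [1, 1, 1, 1, 1] . pi = 1

Solving yields:
  pi_P = 3661/20117
  pi_Q = 3893/20117
  pi_R = 2833/20117
  pi_S = 3973/20117
  pi_T = 5757/20117

Verification (pi * P):
  3661/20117*4/15 + 3893/20117*2/15 + 2833/20117*2/5 + 3973/20117*1/15 + 5757/20117*2/15 = 3661/20117 = pi_P  (ok)
  3661/20117*2/15 + 3893/20117*1/15 + 2833/20117*2/15 + 3973/20117*3/5 + 5757/20117*1/15 = 3893/20117 = pi_Q  (ok)
  3661/20117*1/15 + 3893/20117*1/3 + 2833/20117*2/15 + 3973/20117*2/15 + 5757/20117*1/15 = 2833/20117 = pi_R  (ok)
  3661/20117*1/15 + 3893/20117*2/5 + 2833/20117*4/15 + 3973/20117*1/15 + 5757/20117*1/5 = 3973/20117 = pi_S  (ok)
  3661/20117*7/15 + 3893/20117*1/15 + 2833/20117*1/15 + 3973/20117*2/15 + 5757/20117*8/15 = 5757/20117 = pi_T  (ok)

Answer: 3661/20117 3893/20117 2833/20117 3973/20117 5757/20117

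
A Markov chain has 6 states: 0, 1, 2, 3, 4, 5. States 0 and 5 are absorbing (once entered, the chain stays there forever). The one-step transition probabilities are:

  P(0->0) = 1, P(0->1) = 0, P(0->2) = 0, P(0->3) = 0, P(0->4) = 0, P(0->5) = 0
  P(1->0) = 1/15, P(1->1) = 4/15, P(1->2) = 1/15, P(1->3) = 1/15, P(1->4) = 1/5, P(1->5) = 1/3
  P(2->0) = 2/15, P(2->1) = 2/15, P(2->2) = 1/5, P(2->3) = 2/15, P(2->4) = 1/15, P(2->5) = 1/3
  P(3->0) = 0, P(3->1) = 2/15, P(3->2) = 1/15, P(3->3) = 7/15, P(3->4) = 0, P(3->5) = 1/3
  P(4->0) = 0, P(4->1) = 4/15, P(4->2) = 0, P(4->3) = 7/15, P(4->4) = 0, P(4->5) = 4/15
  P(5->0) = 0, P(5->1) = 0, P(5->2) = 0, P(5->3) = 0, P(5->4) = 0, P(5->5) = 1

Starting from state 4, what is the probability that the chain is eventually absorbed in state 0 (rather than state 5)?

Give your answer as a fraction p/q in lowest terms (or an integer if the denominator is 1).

Let a_i = P(absorbed in 0 | start in state i).
Boundary conditions: a_0 = 1, a_5 = 0.
For each transient state i, a_i = sum_j P(i->j) * a_j:
  a_1 = 1/15*a_0 + 4/15*a_1 + 1/15*a_2 + 1/15*a_3 + 1/5*a_4 + 1/3*a_5
  a_2 = 2/15*a_0 + 2/15*a_1 + 1/5*a_2 + 2/15*a_3 + 1/15*a_4 + 1/3*a_5
  a_3 = 0*a_0 + 2/15*a_1 + 1/15*a_2 + 7/15*a_3 + 0*a_4 + 1/3*a_5
  a_4 = 0*a_0 + 4/15*a_1 + 0*a_2 + 7/15*a_3 + 0*a_4 + 4/15*a_5

Substituting a_0 = 1 and a_5 = 0, rearrange to (I - Q) a = r where r[i] = P(i -> 0):
  [11/15, -1/15, -1/15, -1/5] . (a_1, a_2, a_3, a_4) = 1/15
  [-2/15, 4/5, -2/15, -1/15] . (a_1, a_2, a_3, a_4) = 2/15
  [-2/15, -1/15, 8/15, 0] . (a_1, a_2, a_3, a_4) = 0
  [-4/15, 0, -7/15, 1] . (a_1, a_2, a_3, a_4) = 0

Solving yields:
  a_1 = 1715/13019
  a_2 = 2650/13019
  a_3 = 760/13019
  a_4 = 812/13019

Starting state is 4, so the absorption probability is a_4 = 812/13019.

Answer: 812/13019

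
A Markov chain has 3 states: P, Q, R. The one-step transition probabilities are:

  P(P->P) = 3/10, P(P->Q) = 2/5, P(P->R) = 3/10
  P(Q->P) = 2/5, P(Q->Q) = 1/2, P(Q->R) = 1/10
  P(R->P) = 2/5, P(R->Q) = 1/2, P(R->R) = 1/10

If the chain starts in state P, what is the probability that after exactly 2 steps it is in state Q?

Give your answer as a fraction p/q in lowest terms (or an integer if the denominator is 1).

Answer: 47/100

Derivation:
Computing P^2 by repeated multiplication:
P^1 =
  P: [3/10, 2/5, 3/10]
  Q: [2/5, 1/2, 1/10]
  R: [2/5, 1/2, 1/10]
P^2 =
  P: [37/100, 47/100, 4/25]
  Q: [9/25, 23/50, 9/50]
  R: [9/25, 23/50, 9/50]

(P^2)[P -> Q] = 47/100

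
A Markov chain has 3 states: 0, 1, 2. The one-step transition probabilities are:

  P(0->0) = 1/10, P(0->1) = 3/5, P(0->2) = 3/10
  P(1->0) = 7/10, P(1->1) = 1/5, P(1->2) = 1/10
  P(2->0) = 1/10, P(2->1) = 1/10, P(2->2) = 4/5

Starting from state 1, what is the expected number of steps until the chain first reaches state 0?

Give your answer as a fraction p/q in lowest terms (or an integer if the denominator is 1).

Let h_i = expected steps to first reach 0 from state i.
Boundary: h_0 = 0.
First-step equations for the other states:
  h_1 = 1 + 7/10*h_0 + 1/5*h_1 + 1/10*h_2
  h_2 = 1 + 1/10*h_0 + 1/10*h_1 + 4/5*h_2

Substituting h_0 = 0 and rearranging gives the linear system (I - Q) h = 1:
  [4/5, -1/10] . (h_1, h_2) = 1
  [-1/10, 1/5] . (h_1, h_2) = 1

Solving yields:
  h_1 = 2
  h_2 = 6

Starting state is 1, so the expected hitting time is h_1 = 2.

Answer: 2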